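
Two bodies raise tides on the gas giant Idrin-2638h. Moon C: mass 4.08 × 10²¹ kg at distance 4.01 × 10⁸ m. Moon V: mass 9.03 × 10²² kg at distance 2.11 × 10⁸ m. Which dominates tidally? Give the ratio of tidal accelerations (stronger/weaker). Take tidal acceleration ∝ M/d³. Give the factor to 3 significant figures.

Moon V, by a factor of ≈ 152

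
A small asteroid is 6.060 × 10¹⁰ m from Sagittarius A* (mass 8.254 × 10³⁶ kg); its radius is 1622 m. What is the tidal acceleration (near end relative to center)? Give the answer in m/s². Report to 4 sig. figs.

Δg = 2GMr/d³
   = 2 × (6.674 × 10⁻¹¹) × (8.254 × 10³⁶) × (1622) / (6.060 × 10¹⁰)³
   = 8.030 × 10⁻³ m/s²

8.030 × 10⁻³ m/s²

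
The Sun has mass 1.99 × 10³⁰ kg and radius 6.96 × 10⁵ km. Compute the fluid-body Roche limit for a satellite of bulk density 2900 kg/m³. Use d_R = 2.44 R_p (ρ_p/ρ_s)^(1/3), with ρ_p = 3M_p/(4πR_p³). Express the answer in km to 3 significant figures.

ρ_p = 3M_p/(4πR_p³) = 3 × (1.99 × 10³⁰) / (4π × (6.96 × 10⁸ m)³) = 1410 kg/m³
d_R = 2.44 × 6.96 × 10⁵ km × (1410/2900)^(1/3)
    = 1.34 × 10⁶ km

1.34 × 10⁶ km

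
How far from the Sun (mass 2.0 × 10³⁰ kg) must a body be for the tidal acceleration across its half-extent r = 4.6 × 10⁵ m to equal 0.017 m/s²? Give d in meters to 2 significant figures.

2GMr/d³ = a_tidal  ⇒  d = (2GMr / a_tidal)^(1/3)
d = (2 × 6.674×10⁻¹¹ × (2.0 × 10³⁰) × (4.6 × 10⁵) / (0.017))^(1/3)
  = 1.9 × 10⁹ m

1.9 × 10⁹ m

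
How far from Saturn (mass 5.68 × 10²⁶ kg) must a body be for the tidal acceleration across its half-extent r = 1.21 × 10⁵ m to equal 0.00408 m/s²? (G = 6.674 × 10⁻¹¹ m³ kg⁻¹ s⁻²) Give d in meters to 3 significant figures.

1.31 × 10⁸ m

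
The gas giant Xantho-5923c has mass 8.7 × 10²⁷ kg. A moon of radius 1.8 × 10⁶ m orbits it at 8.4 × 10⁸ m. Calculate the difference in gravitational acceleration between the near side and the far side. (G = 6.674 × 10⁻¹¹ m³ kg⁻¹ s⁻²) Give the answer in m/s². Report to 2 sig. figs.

7.1 × 10⁻³ m/s²

The field gradient is 2GM/d³; across the full diameter 2r the difference is 4GMr/d³.
Δa = 4GMr/d³
   = 4 × (6.674 × 10⁻¹¹) × (8.7 × 10²⁷) × (1.8 × 10⁶) / (8.4 × 10⁸)³
   = 7.1 × 10⁻³ m/s²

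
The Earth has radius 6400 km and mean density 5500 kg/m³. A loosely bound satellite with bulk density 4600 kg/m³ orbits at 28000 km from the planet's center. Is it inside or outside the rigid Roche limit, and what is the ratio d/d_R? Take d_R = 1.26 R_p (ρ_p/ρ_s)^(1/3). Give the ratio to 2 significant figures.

outside; d/d_R ≈ 3.3

d_R = 1.26 × (6400 km) × (5500/4600)^(1/3) = 8559 km
d/d_R = (28000) / (8559) = 3.3
Since d/d_R > 1, the body is outside the Roche limit.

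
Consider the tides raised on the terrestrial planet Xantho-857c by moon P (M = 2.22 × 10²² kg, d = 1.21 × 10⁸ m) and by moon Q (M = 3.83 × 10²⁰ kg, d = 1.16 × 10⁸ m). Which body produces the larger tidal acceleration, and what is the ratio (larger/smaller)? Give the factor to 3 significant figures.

Moon P, by a factor of ≈ 51.1

Tidal stretch scales as M/d³; compute that for each body.
Moon P: (2.22 × 10²²) / (1.21 × 10⁸)³ = 1.253 × 10⁻²
Moon Q: (3.83 × 10²⁰) / (1.16 × 10⁸)³ = 2.454 × 10⁻⁴
Ratio (larger/smaller) = 51.1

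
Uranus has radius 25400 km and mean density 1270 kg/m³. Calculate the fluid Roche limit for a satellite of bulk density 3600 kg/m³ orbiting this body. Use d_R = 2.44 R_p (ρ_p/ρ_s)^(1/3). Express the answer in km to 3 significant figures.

43800 km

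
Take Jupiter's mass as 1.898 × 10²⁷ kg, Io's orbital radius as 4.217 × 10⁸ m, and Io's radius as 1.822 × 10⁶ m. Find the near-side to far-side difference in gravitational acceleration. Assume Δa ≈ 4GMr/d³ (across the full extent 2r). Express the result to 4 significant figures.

1.231 × 10⁻² m/s²

Δg = 4GMr/d³
   = 4 × (6.674 × 10⁻¹¹) × (1.898 × 10²⁷) × (1.822 × 10⁶) / (4.217 × 10⁸)³
   = 1.231 × 10⁻² m/s²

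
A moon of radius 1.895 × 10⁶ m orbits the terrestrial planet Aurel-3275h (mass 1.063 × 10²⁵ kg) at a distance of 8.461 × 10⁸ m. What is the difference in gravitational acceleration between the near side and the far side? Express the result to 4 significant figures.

The field gradient is 2GM/d³; across the full diameter 2r the difference is 4GMr/d³.
a_tidal = 4GMr/d³
        = 4 × (6.674 × 10⁻¹¹) × (1.063 × 10²⁵) × (1.895 × 10⁶) / (8.461 × 10⁸)³
        = 8.878 × 10⁻⁶ m/s²

8.878 × 10⁻⁶ m/s²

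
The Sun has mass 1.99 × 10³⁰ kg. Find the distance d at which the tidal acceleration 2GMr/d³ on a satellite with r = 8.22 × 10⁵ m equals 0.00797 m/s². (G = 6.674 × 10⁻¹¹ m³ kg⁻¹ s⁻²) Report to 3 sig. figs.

2GMr/d³ = a_tidal  ⇒  d = (2GMr / a_tidal)^(1/3)
d = (2 × 6.674×10⁻¹¹ × (1.99 × 10³⁰) × (8.22 × 10⁵) / (0.00797))^(1/3)
  = 3.01 × 10⁹ m

3.01 × 10⁹ m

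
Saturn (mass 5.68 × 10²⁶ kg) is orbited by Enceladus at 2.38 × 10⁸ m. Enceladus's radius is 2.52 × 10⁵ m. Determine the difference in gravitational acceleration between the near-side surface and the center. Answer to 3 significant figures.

Δg = 2GMr/d³
   = 2 × (6.674 × 10⁻¹¹) × (5.68 × 10²⁶) × (2.52 × 10⁵) / (2.38 × 10⁸)³
   = 1.42 × 10⁻³ m/s²

1.42 × 10⁻³ m/s²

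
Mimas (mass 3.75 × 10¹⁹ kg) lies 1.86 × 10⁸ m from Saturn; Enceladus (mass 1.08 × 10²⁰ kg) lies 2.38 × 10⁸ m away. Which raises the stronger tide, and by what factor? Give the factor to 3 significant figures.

Tidal acceleration ∝ M/d³, so compare M/d³ for each.
Mimas: (3.75 × 10¹⁹) / (1.86 × 10⁸)³ = 5.828 × 10⁻⁶
Enceladus: (1.08 × 10²⁰) / (2.38 × 10⁸)³ = 8.011 × 10⁻⁶
Ratio (larger/smaller) = 1.37

Enceladus, by a factor of ≈ 1.37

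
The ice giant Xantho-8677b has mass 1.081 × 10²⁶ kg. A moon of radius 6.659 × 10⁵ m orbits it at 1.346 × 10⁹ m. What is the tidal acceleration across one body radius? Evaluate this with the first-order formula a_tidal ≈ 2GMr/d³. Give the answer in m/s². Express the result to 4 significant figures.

a_tidal = 2GMr/d³
        = 2 × (6.674 × 10⁻¹¹) × (1.081 × 10²⁶) × (6.659 × 10⁵) / (1.346 × 10⁹)³
        = 3.940 × 10⁻⁶ m/s²

3.940 × 10⁻⁶ m/s²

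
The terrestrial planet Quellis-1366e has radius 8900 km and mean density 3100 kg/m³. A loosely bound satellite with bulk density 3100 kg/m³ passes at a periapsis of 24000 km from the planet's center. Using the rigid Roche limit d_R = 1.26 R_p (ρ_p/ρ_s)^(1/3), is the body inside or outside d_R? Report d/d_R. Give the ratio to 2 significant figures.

d_R = 1.26 × (8900 km) × (3100/3100)^(1/3) = 11210 km
d/d_R = (24000) / (11210) = 2.1
Since d/d_R > 1, the body is outside the Roche limit.

outside; d/d_R ≈ 2.1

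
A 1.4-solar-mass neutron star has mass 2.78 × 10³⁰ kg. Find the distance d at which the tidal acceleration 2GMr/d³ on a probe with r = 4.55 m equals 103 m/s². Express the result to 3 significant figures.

2GMr/d³ = a_tidal  ⇒  d = (2GMr / a_tidal)^(1/3)
d = (2 × 6.674×10⁻¹¹ × (2.78 × 10³⁰) × (4.55) / (103))^(1/3)
  = 2.54 × 10⁶ m

2.54 × 10⁶ m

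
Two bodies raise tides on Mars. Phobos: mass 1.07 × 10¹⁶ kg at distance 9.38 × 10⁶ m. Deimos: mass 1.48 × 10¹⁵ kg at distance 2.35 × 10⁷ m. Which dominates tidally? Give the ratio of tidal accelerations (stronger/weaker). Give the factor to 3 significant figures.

Phobos, by a factor of ≈ 114

Tidal stretch scales as M/d³; compute that for each body.
Phobos: (1.07 × 10¹⁶) / (9.38 × 10⁶)³ = 1.297 × 10⁻⁵
Deimos: (1.48 × 10¹⁵) / (2.35 × 10⁷)³ = 1.140 × 10⁻⁷
Ratio (larger/smaller) = 114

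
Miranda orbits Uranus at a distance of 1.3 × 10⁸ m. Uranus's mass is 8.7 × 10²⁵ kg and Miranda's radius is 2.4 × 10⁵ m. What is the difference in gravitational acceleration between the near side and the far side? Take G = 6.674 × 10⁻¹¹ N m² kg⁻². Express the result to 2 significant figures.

Δg = 4GMr/d³
   = 4 × (6.674 × 10⁻¹¹) × (8.7 × 10²⁵) × (2.4 × 10⁵) / (1.3 × 10⁸)³
   = 2.5 × 10⁻³ m/s²

2.5 × 10⁻³ m/s²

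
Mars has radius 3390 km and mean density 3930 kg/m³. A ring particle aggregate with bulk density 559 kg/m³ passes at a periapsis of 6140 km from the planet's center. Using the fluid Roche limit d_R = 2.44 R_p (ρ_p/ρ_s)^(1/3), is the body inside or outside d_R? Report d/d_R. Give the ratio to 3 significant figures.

d_R = 2.44 × (3390 km) × (3930/559)^(1/3) = 15850 km
d/d_R = (6140) / (15850) = 0.387
Since d/d_R < 1, the body is inside the Roche limit.

inside; d/d_R ≈ 0.387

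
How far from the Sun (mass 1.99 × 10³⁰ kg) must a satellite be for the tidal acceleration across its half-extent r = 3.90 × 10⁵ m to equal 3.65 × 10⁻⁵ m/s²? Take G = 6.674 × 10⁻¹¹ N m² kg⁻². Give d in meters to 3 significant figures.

1.42 × 10¹⁰ m

2GMr/d³ = a_tidal  ⇒  d = (2GMr / a_tidal)^(1/3)
d = (2 × 6.674×10⁻¹¹ × (1.99 × 10³⁰) × (3.90 × 10⁵) / (3.65 × 10⁻⁵))^(1/3)
  = 1.42 × 10¹⁰ m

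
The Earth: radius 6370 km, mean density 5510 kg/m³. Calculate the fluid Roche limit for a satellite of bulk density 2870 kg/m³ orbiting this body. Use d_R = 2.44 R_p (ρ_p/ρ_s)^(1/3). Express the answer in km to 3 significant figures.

19300 km

d_R = 2.44 × 6370 km × (5510/2870)^(1/3)
    = 19300 km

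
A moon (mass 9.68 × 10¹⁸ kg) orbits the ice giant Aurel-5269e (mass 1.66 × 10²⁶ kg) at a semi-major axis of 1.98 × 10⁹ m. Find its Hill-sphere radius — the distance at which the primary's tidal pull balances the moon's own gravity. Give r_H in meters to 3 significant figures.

r_H ≈ a (m/3M)^(1/3)
    = (1.98 × 10⁹) × (9.68 × 10¹⁸ / (3 × 1.66 × 10²⁶))^(1/3)
    = 5.32 × 10⁶ m

5.32 × 10⁶ m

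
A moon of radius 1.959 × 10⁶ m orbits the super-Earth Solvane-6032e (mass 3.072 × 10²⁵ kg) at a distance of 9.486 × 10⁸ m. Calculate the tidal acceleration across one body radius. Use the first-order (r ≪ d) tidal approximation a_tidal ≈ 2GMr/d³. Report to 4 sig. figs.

a_tidal = 2GMr/d³
        = 2 × (6.674 × 10⁻¹¹) × (3.072 × 10²⁵) × (1.959 × 10⁶) / (9.486 × 10⁸)³
        = 9.411 × 10⁻⁶ m/s²

9.411 × 10⁻⁶ m/s²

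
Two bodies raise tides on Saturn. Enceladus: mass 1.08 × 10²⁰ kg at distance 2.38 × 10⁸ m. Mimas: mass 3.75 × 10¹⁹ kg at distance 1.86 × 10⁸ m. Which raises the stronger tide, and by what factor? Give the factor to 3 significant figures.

Enceladus, by a factor of ≈ 1.37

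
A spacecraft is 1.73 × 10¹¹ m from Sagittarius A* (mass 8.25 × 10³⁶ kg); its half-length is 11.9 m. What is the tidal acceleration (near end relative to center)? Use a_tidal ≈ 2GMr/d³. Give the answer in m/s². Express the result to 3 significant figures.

Since r ≪ d, expand the inverse-square field across one radius to get the leading 2GMr/d³ term.
a_tidal = 2GMr/d³
        = 2 × (6.674 × 10⁻¹¹) × (8.25 × 10³⁶) × (11.9) / (1.73 × 10¹¹)³
        = 2.53 × 10⁻⁶ m/s²

2.53 × 10⁻⁶ m/s²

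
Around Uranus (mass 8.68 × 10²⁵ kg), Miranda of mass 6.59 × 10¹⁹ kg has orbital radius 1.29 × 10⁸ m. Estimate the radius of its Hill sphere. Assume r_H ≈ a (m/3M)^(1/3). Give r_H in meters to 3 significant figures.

r_H ≈ a (m/3M)^(1/3)
    = (1.29 × 10⁸) × (6.59 × 10¹⁹ / (3 × 8.68 × 10²⁵))^(1/3)
    = 8.16 × 10⁵ m

8.16 × 10⁵ m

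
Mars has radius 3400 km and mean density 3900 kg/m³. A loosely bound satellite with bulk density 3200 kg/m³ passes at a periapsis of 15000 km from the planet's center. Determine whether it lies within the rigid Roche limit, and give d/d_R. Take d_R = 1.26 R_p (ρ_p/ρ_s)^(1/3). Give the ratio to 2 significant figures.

d_R = 1.26 × (3400 km) × (3900/3200)^(1/3) = 4576 km
d/d_R = (15000) / (4576) = 3.3
Since d/d_R > 1, the body is outside the Roche limit.

outside; d/d_R ≈ 3.3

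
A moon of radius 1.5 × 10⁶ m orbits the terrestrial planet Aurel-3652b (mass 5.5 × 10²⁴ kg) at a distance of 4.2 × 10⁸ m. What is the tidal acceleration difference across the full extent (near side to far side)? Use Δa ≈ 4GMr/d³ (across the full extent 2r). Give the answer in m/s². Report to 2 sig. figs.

a_tidal = 4GMr/d³
        = 4 × (6.674 × 10⁻¹¹) × (5.5 × 10²⁴) × (1.5 × 10⁶) / (4.2 × 10⁸)³
        = 3.0 × 10⁻⁵ m/s²

3.0 × 10⁻⁵ m/s²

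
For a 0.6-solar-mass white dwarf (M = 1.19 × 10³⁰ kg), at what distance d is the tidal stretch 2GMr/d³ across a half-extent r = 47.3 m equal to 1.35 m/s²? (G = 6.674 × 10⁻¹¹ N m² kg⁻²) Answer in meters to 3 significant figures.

1.77 × 10⁷ m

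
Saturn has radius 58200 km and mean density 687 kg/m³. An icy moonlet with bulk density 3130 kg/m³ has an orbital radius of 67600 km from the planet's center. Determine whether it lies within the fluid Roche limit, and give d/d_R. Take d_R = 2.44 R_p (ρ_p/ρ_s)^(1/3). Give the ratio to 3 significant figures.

inside; d/d_R ≈ 0.789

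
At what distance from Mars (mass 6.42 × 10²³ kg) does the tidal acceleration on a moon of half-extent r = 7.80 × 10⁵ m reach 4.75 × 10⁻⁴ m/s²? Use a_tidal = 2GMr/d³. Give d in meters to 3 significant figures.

2GMr/d³ = a_tidal  ⇒  d = (2GMr / a_tidal)^(1/3)
d = (2 × 6.674×10⁻¹¹ × (6.42 × 10²³) × (7.80 × 10⁵) / (4.75 × 10⁻⁴))^(1/3)
  = 5.20 × 10⁷ m

5.20 × 10⁷ m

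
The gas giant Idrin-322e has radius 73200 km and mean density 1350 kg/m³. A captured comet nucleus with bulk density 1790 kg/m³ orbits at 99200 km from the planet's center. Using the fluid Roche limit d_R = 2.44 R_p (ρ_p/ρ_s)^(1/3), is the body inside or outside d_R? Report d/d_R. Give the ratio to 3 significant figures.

d_R = 2.44 × (73200 km) × (1350/1790)^(1/3) = 1.626 × 10⁵ km
d/d_R = (99200) / (1.626 × 10⁵) = 0.610
Since d/d_R < 1, the body is inside the Roche limit.

inside; d/d_R ≈ 0.610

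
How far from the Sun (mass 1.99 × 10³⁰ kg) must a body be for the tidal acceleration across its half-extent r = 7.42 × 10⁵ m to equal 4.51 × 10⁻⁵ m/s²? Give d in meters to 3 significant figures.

1.63 × 10¹⁰ m

2GMr/d³ = a_tidal  ⇒  d = (2GMr / a_tidal)^(1/3)
d = (2 × 6.674×10⁻¹¹ × (1.99 × 10³⁰) × (7.42 × 10⁵) / (4.51 × 10⁻⁵))^(1/3)
  = 1.63 × 10¹⁰ m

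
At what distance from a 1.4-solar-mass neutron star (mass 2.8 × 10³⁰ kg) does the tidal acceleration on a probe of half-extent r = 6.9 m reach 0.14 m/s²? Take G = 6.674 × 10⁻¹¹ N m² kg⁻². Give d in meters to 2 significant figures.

2.6 × 10⁷ m

2GMr/d³ = a_tidal  ⇒  d = (2GMr / a_tidal)^(1/3)
d = (2 × 6.674×10⁻¹¹ × (2.8 × 10³⁰) × (6.9) / (0.14))^(1/3)
  = 2.6 × 10⁷ m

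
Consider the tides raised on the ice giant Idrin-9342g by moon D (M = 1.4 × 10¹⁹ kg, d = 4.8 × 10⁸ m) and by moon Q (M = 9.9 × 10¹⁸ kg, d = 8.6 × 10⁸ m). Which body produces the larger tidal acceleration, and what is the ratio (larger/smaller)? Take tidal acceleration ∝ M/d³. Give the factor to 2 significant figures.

Moon D, by a factor of ≈ 8.1

Tidal stretch scales as M/d³; compute that for each body.
Moon D: (1.4 × 10¹⁹) / (4.8 × 10⁸)³ = 1.266 × 10⁻⁷
Moon Q: (9.9 × 10¹⁸) / (8.6 × 10⁸)³ = 1.556 × 10⁻⁸
Ratio (larger/smaller) = 8.1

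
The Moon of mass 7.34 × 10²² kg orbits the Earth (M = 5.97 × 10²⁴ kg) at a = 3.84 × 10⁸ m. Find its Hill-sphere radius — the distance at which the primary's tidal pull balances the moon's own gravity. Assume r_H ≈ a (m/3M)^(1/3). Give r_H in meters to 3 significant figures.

6.15 × 10⁷ m

r_H ≈ a (m/3M)^(1/3)
    = (3.84 × 10⁸) × (7.34 × 10²² / (3 × 5.97 × 10²⁴))^(1/3)
    = 6.15 × 10⁷ m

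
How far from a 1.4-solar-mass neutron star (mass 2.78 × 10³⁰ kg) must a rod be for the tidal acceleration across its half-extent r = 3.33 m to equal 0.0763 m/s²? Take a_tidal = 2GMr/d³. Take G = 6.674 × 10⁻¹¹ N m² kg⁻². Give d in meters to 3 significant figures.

2GMr/d³ = a_tidal  ⇒  d = (2GMr / a_tidal)^(1/3)
d = (2 × 6.674×10⁻¹¹ × (2.78 × 10³⁰) × (3.33) / (0.0763))^(1/3)
  = 2.53 × 10⁷ m

2.53 × 10⁷ m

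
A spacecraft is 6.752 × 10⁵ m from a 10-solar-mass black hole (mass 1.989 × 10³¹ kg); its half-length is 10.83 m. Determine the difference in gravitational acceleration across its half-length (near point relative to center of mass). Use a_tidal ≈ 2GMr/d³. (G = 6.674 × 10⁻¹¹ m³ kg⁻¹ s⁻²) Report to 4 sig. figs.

9.341 × 10⁴ m/s²

Since r ≪ d, expand the inverse-square field across one radius to get the leading 2GMr/d³ term.
Δa = 2GMr/d³
   = 2 × (6.674 × 10⁻¹¹) × (1.989 × 10³¹) × (10.83) / (6.752 × 10⁵)³
   = 9.341 × 10⁴ m/s²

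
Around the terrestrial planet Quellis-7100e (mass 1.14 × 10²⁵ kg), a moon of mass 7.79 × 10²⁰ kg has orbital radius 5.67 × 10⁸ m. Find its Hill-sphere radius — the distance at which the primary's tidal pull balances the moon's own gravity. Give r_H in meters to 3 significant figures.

1.61 × 10⁷ m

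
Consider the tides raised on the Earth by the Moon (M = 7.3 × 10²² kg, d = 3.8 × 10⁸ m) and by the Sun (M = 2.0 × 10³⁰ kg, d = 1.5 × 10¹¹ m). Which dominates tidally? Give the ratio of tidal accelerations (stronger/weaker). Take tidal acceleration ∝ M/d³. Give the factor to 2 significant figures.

Tidal stretch scales as M/d³; compute that for each body.
The Moon: (7.3 × 10²²) / (3.8 × 10⁸)³ = 1.330 × 10⁻³
The Sun: (2.0 × 10³⁰) / (1.5 × 10¹¹)³ = 5.926 × 10⁻⁴
Ratio (larger/smaller) = 2.2

The Moon, by a factor of ≈ 2.2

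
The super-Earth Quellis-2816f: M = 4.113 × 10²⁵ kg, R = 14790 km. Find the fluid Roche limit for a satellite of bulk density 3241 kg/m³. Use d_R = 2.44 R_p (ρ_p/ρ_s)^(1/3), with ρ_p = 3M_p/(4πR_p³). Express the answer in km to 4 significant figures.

35310 km

ρ_p = 3M_p/(4πR_p³) = 3 × (4.113 × 10²⁵) / (4π × (1.479 × 10⁷ m)³) = 3035 kg/m³
d_R = 2.44 × 14790 km × (3035/3241)^(1/3)
    = 35310 km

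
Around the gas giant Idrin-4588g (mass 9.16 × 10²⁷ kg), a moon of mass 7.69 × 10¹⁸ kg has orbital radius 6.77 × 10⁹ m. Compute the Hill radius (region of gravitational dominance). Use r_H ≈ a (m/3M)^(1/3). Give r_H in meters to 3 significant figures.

r_H ≈ a (m/3M)^(1/3)
    = (6.77 × 10⁹) × (7.69 × 10¹⁸ / (3 × 9.16 × 10²⁷))^(1/3)
    = 4.43 × 10⁶ m

4.43 × 10⁶ m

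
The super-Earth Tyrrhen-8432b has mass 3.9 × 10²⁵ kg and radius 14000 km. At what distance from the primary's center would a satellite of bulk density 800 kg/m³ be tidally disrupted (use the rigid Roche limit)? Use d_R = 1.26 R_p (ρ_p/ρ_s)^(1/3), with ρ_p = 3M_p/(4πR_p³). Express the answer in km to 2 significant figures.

29000 km

ρ_p = 3M_p/(4πR_p³) = 3 × (3.9 × 10²⁵) / (4π × (1.4 × 10⁷ m)³) = 3400 kg/m³
d_R = 1.26 × 14000 km × (3400/800)^(1/3)
    = 29000 km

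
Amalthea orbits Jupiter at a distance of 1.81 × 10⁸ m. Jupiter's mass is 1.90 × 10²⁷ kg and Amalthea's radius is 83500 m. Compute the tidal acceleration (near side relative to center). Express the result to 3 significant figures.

Since r ≪ d, expand the inverse-square field across one radius to get the leading 2GMr/d³ term.
a_tidal = 2GMr/d³
        = 2 × (6.674 × 10⁻¹¹) × (1.90 × 10²⁷) × (83500) / (1.81 × 10⁸)³
        = 3.57 × 10⁻³ m/s²

3.57 × 10⁻³ m/s²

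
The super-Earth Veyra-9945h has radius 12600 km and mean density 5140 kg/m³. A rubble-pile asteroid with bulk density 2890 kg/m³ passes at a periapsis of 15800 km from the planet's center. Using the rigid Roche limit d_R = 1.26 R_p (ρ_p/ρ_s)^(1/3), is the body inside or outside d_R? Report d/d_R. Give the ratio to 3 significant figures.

inside; d/d_R ≈ 0.821

d_R = 1.26 × (12600 km) × (5140/2890)^(1/3) = 19240 km
d/d_R = (15800) / (19240) = 0.821
Since d/d_R < 1, the body is inside the Roche limit.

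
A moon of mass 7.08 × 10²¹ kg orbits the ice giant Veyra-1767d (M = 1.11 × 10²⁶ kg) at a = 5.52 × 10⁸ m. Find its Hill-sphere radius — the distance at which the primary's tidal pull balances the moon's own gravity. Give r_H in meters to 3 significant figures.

r_H ≈ a (m/3M)^(1/3)
    = (5.52 × 10⁸) × (7.08 × 10²¹ / (3 × 1.11 × 10²⁶))^(1/3)
    = 1.53 × 10⁷ m

1.53 × 10⁷ m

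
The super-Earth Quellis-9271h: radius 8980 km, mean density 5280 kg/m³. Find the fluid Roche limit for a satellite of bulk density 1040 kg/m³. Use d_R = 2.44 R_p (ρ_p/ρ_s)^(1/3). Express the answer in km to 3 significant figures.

d_R = 2.44 × 8980 km × (5280/1040)^(1/3)
    = 37700 km

37700 km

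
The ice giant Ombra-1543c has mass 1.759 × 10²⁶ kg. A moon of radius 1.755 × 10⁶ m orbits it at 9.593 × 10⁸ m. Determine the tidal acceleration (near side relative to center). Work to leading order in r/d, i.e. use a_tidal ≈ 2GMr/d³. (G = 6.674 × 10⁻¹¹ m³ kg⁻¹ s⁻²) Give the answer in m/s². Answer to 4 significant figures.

Differencing GM/(d−r)² and GM/d² to first order in r/d gives 2GMr/d³.
Δg = 2GMr/d³
   = 2 × (6.674 × 10⁻¹¹) × (1.759 × 10²⁶) × (1.755 × 10⁶) / (9.593 × 10⁸)³
   = 4.668 × 10⁻⁵ m/s²

4.668 × 10⁻⁵ m/s²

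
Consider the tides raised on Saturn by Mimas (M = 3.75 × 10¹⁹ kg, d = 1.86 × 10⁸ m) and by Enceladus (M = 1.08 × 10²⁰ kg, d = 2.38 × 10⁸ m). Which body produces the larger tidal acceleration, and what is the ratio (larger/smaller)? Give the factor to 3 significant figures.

Enceladus, by a factor of ≈ 1.37

The tide-raising term goes as M/d³ (the gradient of a 1/d² field).
Mimas: (3.75 × 10¹⁹) / (1.86 × 10⁸)³ = 5.828 × 10⁻⁶
Enceladus: (1.08 × 10²⁰) / (2.38 × 10⁸)³ = 8.011 × 10⁻⁶
Ratio (larger/smaller) = 1.37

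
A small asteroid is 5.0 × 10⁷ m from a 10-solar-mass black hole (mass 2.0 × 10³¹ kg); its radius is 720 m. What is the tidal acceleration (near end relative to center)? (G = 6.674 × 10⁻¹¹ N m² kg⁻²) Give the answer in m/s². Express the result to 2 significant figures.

The tidal stretch is the gradient of GM/d² times the body's extent r, hence the 1/d³ dependence.
Δa = 2GMr/d³
   = 2 × (6.674 × 10⁻¹¹) × (2.0 × 10³¹) × (720) / (5.0 × 10⁷)³
   = 1.5 × 10¹ m/s²

1.5 × 10¹ m/s²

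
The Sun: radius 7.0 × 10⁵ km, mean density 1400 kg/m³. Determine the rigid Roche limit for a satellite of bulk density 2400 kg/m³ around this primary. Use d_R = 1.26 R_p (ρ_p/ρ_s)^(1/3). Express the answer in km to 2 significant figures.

d_R = 1.26 × 7.0 × 10⁵ km × (1400/2400)^(1/3)
    = 7.4 × 10⁵ km

7.4 × 10⁵ km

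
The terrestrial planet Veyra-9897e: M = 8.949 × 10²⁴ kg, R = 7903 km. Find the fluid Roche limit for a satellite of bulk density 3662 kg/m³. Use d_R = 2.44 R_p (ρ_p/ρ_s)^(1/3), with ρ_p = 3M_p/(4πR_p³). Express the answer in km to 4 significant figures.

20390 km

ρ_p = 3M_p/(4πR_p³) = 3 × (8.949 × 10²⁴) / (4π × (7.903 × 10⁶ m)³) = 4328 kg/m³
d_R = 2.44 × 7903 km × (4328/3662)^(1/3)
    = 20390 km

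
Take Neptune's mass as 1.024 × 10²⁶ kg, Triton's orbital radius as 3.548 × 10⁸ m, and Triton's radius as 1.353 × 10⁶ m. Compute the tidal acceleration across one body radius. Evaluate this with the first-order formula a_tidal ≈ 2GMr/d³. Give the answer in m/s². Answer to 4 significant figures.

4.141 × 10⁻⁴ m/s²

Δg = 2GMr/d³
   = 2 × (6.674 × 10⁻¹¹) × (1.024 × 10²⁶) × (1.353 × 10⁶) / (3.548 × 10⁸)³
   = 4.141 × 10⁻⁴ m/s²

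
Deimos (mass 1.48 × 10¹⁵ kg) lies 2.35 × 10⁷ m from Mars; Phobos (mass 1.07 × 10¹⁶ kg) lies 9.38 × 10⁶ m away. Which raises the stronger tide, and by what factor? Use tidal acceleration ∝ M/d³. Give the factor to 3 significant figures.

Phobos, by a factor of ≈ 114

Tidal stretch scales as M/d³; compute that for each body.
Deimos: (1.48 × 10¹⁵) / (2.35 × 10⁷)³ = 1.140 × 10⁻⁷
Phobos: (1.07 × 10¹⁶) / (9.38 × 10⁶)³ = 1.297 × 10⁻⁵
Ratio (larger/smaller) = 114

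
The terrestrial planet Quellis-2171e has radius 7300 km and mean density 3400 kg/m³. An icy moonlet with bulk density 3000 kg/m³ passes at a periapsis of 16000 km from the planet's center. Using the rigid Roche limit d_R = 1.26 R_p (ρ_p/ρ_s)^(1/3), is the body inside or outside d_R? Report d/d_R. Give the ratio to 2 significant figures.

outside; d/d_R ≈ 1.7

d_R = 1.26 × (7300 km) × (3400/3000)^(1/3) = 9590 km
d/d_R = (16000) / (9590) = 1.7
Since d/d_R > 1, the body is outside the Roche limit.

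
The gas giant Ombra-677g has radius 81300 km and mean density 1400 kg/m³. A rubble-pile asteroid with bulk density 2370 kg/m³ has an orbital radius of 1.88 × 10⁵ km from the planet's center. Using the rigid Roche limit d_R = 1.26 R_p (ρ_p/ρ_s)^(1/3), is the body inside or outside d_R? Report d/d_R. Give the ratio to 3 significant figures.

outside; d/d_R ≈ 2.19

d_R = 1.26 × (81300 km) × (1400/2370)^(1/3) = 85950 km
d/d_R = (1.88 × 10⁵) / (85950) = 2.19
Since d/d_R > 1, the body is outside the Roche limit.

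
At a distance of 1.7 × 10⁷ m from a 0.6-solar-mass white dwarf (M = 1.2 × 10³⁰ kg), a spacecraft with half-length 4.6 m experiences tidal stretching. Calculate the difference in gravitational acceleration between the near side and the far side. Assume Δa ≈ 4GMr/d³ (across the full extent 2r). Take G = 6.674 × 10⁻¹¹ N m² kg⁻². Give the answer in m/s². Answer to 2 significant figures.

a_tidal = 4GMr/d³
        = 4 × (6.674 × 10⁻¹¹) × (1.2 × 10³⁰) × (4.6) / (1.7 × 10⁷)³
        = 3.0 × 10⁻¹ m/s²

3.0 × 10⁻¹ m/s²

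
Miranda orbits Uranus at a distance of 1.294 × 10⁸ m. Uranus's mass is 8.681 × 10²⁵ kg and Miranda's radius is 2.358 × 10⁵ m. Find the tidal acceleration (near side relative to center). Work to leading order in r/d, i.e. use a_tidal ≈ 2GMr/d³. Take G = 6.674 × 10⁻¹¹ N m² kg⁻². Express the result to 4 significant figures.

1.261 × 10⁻³ m/s²

Δg = 2GMr/d³
   = 2 × (6.674 × 10⁻¹¹) × (8.681 × 10²⁵) × (2.358 × 10⁵) / (1.294 × 10⁸)³
   = 1.261 × 10⁻³ m/s²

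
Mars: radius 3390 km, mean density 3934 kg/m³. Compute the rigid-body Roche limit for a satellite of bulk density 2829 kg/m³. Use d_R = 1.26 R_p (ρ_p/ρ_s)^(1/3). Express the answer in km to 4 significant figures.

4768 km

d_R = 1.26 × 3390 km × (3934/2829)^(1/3)
    = 4768 km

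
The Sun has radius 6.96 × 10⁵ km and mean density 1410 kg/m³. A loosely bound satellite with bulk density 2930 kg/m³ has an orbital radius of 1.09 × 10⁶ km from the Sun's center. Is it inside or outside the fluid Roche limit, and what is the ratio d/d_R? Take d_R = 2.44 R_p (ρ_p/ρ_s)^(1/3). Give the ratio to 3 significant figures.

d_R = 2.44 × (6.96 × 10⁵ km) × (1410/2930)^(1/3) = 1.331 × 10⁶ km
d/d_R = (1.09 × 10⁶) / (1.331 × 10⁶) = 0.819
Since d/d_R < 1, the body is inside the Roche limit.

inside; d/d_R ≈ 0.819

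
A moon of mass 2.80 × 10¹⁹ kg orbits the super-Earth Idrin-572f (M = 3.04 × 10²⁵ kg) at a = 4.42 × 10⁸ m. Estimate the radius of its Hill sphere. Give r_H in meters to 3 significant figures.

2.98 × 10⁶ m

r_H ≈ a (m/3M)^(1/3)
    = (4.42 × 10⁸) × (2.80 × 10¹⁹ / (3 × 3.04 × 10²⁵))^(1/3)
    = 2.98 × 10⁶ m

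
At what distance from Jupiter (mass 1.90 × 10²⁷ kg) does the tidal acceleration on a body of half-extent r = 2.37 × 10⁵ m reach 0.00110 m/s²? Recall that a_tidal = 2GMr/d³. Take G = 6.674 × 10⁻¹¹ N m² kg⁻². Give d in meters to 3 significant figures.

2GMr/d³ = a_tidal  ⇒  d = (2GMr / a_tidal)^(1/3)
d = (2 × 6.674×10⁻¹¹ × (1.90 × 10²⁷) × (2.37 × 10⁵) / (0.00110))^(1/3)
  = 3.79 × 10⁸ m

3.79 × 10⁸ m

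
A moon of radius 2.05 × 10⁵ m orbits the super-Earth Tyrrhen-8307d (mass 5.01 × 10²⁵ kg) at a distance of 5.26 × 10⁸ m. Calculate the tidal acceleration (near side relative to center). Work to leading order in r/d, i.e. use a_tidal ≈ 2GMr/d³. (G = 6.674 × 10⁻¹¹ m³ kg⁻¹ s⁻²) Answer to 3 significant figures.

Δa = 2GMr/d³
   = 2 × (6.674 × 10⁻¹¹) × (5.01 × 10²⁵) × (2.05 × 10⁵) / (5.26 × 10⁸)³
   = 9.42 × 10⁻⁶ m/s²

9.42 × 10⁻⁶ m/s²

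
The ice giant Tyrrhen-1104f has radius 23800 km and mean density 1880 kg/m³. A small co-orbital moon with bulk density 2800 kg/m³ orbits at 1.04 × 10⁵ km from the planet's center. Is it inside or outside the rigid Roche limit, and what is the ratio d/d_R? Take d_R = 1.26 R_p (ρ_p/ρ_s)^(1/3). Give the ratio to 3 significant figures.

outside; d/d_R ≈ 3.96

d_R = 1.26 × (23800 km) × (1880/2800)^(1/3) = 26260 km
d/d_R = (1.04 × 10⁵) / (26260) = 3.96
Since d/d_R > 1, the body is outside the Roche limit.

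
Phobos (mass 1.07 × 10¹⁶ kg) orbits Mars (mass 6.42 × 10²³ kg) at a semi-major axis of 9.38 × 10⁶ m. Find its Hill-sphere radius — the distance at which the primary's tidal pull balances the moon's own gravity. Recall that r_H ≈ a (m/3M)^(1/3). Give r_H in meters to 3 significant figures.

r_H ≈ a (m/3M)^(1/3)
    = (9.38 × 10⁶) × (1.07 × 10¹⁶ / (3 × 6.42 × 10²³))^(1/3)
    = 1.66 × 10⁴ m

1.66 × 10⁴ m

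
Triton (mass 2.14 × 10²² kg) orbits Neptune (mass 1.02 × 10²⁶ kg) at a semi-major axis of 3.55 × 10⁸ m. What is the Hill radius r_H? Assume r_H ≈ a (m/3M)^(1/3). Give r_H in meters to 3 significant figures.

1.46 × 10⁷ m

r_H ≈ a (m/3M)^(1/3)
    = (3.55 × 10⁸) × (2.14 × 10²² / (3 × 1.02 × 10²⁶))^(1/3)
    = 1.46 × 10⁷ m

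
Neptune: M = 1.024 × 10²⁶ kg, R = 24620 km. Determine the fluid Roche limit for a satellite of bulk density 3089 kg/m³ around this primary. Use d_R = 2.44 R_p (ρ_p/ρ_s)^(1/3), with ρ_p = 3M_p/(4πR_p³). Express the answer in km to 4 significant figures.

ρ_p = 3M_p/(4πR_p³) = 3 × (1.024 × 10²⁶) / (4π × (2.462 × 10⁷ m)³) = 1638 kg/m³
d_R = 2.44 × 24620 km × (1638/3089)^(1/3)
    = 48620 km

48620 km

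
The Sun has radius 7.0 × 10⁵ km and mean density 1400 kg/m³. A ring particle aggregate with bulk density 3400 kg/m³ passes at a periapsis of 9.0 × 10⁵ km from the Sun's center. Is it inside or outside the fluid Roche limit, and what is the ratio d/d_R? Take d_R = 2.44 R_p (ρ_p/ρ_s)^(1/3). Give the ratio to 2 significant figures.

d_R = 2.44 × (7.0 × 10⁵ km) × (1400/3400)^(1/3) = 1.271 × 10⁶ km
d/d_R = (9.0 × 10⁵) / (1.271 × 10⁶) = 0.71
Since d/d_R < 1, the body is inside the Roche limit.

inside; d/d_R ≈ 0.71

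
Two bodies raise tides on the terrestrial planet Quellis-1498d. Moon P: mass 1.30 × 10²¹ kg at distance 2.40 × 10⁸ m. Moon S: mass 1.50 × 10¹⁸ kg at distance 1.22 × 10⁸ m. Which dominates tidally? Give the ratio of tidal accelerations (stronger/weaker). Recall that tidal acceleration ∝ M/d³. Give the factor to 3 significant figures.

Moon P, by a factor of ≈ 114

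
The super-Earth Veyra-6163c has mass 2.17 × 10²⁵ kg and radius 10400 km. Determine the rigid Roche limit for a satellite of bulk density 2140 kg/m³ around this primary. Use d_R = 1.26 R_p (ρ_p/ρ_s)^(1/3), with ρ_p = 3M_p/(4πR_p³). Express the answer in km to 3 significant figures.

ρ_p = 3M_p/(4πR_p³) = 3 × (2.17 × 10²⁵) / (4π × (1.04 × 10⁷ m)³) = 4610 kg/m³
d_R = 1.26 × 10400 km × (4610/2140)^(1/3)
    = 16900 km

16900 km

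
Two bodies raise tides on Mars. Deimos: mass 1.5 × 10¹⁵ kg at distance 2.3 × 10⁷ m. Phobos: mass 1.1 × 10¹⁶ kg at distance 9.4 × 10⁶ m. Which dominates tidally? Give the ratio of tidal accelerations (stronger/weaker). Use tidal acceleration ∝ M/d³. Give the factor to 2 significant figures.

Tidal stretch scales as M/d³; compute that for each body.
Deimos: (1.5 × 10¹⁵) / (2.3 × 10⁷)³ = 1.233 × 10⁻⁷
Phobos: (1.1 × 10¹⁶) / (9.4 × 10⁶)³ = 1.324 × 10⁻⁵
Ratio (larger/smaller) = 110

Phobos, by a factor of ≈ 110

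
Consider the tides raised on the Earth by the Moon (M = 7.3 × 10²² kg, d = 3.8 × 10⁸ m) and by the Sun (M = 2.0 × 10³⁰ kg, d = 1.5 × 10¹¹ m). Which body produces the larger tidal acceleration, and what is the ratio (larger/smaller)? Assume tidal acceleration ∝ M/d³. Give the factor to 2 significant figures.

The Moon, by a factor of ≈ 2.2

Tidal stretch scales as M/d³; compute that for each body.
The Moon: (7.3 × 10²²) / (3.8 × 10⁸)³ = 1.330 × 10⁻³
The Sun: (2.0 × 10³⁰) / (1.5 × 10¹¹)³ = 5.926 × 10⁻⁴
Ratio (larger/smaller) = 2.2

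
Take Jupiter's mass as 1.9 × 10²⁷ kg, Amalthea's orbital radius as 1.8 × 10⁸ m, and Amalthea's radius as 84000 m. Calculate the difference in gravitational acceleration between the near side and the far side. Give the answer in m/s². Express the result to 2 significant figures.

The field gradient is 2GM/d³; across the full diameter 2r the difference is 4GMr/d³.
Δg = 4GMr/d³
   = 4 × (6.674 × 10⁻¹¹) × (1.9 × 10²⁷) × (84000) / (1.8 × 10⁸)³
   = 7.3 × 10⁻³ m/s²

7.3 × 10⁻³ m/s²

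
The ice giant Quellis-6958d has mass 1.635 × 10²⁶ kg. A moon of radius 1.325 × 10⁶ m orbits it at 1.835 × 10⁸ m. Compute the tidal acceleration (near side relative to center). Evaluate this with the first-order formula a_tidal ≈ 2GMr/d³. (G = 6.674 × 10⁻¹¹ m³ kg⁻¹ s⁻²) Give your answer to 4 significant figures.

4.680 × 10⁻³ m/s²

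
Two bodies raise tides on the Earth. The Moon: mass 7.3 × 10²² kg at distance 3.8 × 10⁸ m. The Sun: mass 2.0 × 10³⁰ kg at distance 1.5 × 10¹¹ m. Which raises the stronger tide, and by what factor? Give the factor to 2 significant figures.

The Moon, by a factor of ≈ 2.2

Compare M/d³ for the two perturbers:
The Moon: (7.3 × 10²²) / (3.8 × 10⁸)³ = 1.330 × 10⁻³
The Sun: (2.0 × 10³⁰) / (1.5 × 10¹¹)³ = 5.926 × 10⁻⁴
Ratio (larger/smaller) = 2.2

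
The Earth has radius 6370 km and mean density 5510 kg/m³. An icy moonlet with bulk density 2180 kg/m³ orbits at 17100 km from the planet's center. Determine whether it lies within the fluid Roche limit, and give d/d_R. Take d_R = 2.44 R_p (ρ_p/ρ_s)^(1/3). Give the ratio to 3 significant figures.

d_R = 2.44 × (6370 km) × (5510/2180)^(1/3) = 21170 km
d/d_R = (17100) / (21170) = 0.808
Since d/d_R < 1, the body is inside the Roche limit.

inside; d/d_R ≈ 0.808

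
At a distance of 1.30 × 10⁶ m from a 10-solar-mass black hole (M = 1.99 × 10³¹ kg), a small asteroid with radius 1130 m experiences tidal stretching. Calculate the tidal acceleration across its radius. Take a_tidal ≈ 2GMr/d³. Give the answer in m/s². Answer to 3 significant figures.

Δg = 2GMr/d³
   = 2 × (6.674 × 10⁻¹¹) × (1.99 × 10³¹) × (1130) / (1.30 × 10⁶)³
   = 1.37 × 10⁶ m/s²

1.37 × 10⁶ m/s²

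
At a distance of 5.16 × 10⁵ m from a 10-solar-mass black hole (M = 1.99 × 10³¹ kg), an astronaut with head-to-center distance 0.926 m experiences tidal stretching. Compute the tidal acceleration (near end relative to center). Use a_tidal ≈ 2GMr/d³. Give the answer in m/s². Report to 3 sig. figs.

1.79 × 10⁴ m/s²

Δa = 2GMr/d³
   = 2 × (6.674 × 10⁻¹¹) × (1.99 × 10³¹) × (0.926) / (5.16 × 10⁵)³
   = 1.79 × 10⁴ m/s²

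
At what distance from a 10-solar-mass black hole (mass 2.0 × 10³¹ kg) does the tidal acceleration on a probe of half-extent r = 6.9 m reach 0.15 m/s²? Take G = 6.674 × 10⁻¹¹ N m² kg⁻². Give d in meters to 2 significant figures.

5.0 × 10⁷ m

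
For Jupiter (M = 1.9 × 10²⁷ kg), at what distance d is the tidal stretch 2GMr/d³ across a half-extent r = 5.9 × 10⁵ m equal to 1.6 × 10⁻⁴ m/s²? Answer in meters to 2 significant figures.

9.8 × 10⁸ m

2GMr/d³ = a_tidal  ⇒  d = (2GMr / a_tidal)^(1/3)
d = (2 × 6.674×10⁻¹¹ × (1.9 × 10²⁷) × (5.9 × 10⁵) / (1.6 × 10⁻⁴))^(1/3)
  = 9.8 × 10⁸ m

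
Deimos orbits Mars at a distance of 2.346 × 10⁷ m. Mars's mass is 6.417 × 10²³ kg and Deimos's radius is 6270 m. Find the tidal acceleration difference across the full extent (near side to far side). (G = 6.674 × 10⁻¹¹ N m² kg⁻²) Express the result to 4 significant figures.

The field gradient is 2GM/d³; across the full diameter 2r the difference is 4GMr/d³.
a_tidal = 4GMr/d³
        = 4 × (6.674 × 10⁻¹¹) × (6.417 × 10²³) × (6270) / (2.346 × 10⁷)³
        = 8.319 × 10⁻⁵ m/s²

8.319 × 10⁻⁵ m/s²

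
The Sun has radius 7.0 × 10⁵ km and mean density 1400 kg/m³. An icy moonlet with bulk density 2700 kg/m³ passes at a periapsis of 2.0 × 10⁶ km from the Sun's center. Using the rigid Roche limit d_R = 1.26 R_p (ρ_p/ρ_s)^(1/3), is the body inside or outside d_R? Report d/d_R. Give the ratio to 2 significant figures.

d_R = 1.26 × (7.0 × 10⁵ km) × (1400/2700)^(1/3) = 7.086 × 10⁵ km
d/d_R = (2.0 × 10⁶) / (7.086 × 10⁵) = 2.8
Since d/d_R > 1, the body is outside the Roche limit.

outside; d/d_R ≈ 2.8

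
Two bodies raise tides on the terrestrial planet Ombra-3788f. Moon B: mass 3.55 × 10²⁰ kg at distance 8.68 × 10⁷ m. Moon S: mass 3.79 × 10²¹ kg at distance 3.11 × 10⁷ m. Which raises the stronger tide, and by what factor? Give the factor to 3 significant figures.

Moon S, by a factor of ≈ 232

Tidal acceleration ∝ M/d³, so compare M/d³ for each.
Moon B: (3.55 × 10²⁰) / (8.68 × 10⁷)³ = 5.428 × 10⁻⁴
Moon S: (3.79 × 10²¹) / (3.11 × 10⁷)³ = 1.260 × 10⁻¹
Ratio (larger/smaller) = 232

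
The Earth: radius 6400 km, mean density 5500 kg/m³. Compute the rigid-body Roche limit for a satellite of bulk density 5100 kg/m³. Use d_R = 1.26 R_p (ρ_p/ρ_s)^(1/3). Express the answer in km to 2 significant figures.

d_R = 1.26 × 6400 km × (5500/5100)^(1/3)
    = 8300 km

8300 km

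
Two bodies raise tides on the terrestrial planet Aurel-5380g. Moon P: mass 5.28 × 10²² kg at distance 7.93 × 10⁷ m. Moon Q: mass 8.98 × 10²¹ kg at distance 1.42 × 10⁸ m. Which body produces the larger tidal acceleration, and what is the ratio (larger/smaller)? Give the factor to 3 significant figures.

Moon P, by a factor of ≈ 33.8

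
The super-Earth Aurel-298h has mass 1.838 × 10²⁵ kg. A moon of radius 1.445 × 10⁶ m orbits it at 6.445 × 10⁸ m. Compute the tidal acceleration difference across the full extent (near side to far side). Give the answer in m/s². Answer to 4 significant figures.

Δa = 4GMr/d³
   = 4 × (6.674 × 10⁻¹¹) × (1.838 × 10²⁵) × (1.445 × 10⁶) / (6.445 × 10⁸)³
   = 2.648 × 10⁻⁵ m/s²

2.648 × 10⁻⁵ m/s²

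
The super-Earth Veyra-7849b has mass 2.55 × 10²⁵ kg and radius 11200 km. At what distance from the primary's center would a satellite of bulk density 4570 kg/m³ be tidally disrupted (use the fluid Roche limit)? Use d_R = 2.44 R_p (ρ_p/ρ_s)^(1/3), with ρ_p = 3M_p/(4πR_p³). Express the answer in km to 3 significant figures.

26800 km

ρ_p = 3M_p/(4πR_p³) = 3 × (2.55 × 10²⁵) / (4π × (1.12 × 10⁷ m)³) = 4330 kg/m³
d_R = 2.44 × 11200 km × (4330/4570)^(1/3)
    = 26800 km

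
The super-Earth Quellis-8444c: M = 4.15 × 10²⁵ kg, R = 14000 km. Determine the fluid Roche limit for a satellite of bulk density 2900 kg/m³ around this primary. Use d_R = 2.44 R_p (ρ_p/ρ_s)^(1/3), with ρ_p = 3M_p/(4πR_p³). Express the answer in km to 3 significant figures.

36700 km

ρ_p = 3M_p/(4πR_p³) = 3 × (4.15 × 10²⁵) / (4π × (1.40 × 10⁷ m)³) = 3610 kg/m³
d_R = 2.44 × 14000 km × (3610/2900)^(1/3)
    = 36700 km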